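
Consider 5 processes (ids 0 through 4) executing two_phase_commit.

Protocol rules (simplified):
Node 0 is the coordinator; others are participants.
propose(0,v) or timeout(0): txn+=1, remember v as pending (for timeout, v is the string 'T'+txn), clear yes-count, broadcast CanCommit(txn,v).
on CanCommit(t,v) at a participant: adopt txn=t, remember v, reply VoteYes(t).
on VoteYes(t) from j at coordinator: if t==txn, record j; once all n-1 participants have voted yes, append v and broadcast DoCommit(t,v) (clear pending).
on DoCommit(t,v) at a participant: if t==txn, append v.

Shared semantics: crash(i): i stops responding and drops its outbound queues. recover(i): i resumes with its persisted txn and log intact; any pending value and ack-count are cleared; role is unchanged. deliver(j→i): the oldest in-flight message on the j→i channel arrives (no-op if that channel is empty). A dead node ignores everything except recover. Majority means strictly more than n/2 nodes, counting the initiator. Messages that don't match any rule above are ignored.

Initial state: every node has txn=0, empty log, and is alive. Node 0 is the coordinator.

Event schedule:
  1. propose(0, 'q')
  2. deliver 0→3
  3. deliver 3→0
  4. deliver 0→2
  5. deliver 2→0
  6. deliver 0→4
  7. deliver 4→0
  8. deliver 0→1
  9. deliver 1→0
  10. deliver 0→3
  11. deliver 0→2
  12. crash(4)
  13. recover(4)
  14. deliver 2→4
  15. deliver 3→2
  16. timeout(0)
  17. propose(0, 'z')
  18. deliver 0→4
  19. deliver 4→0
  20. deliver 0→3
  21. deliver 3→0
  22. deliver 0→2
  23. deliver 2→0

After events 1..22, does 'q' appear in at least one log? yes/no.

yes

step 1 propose(0,'q'): 0={coor,t=1,log=-}
step 2 deliver 0→3: 3={part,t=1,log=-}
step 3 deliver 3→0: —
step 4 deliver 0→2: 2={part,t=1,log=-}
step 5 deliver 2→0: —
step 6 deliver 0→4: 4={part,t=1,log=-}
step 7 deliver 4→0: —
step 8 deliver 0→1: 1={part,t=1,log=-}
step 9 deliver 1→0: 0={coor,t=1,log=q}
step 10 deliver 0→3: 3={part,t=1,log=q}
step 11 deliver 0→2: 2={part,t=1,log=q}
step 12 crash(4): 4={✗part,t=1,log=-}
step 13 recover(4): 4={part,t=1,log=-}
step 14 deliver 2→4: —
step 15 deliver 3→2: —
step 16 timeout(0): 0={coor,t=2,log=q}
step 17 propose(0,'z'): 0={coor,t=3,log=q}
step 18 deliver 0→4: 4={part,t=1,log=q}
step 19 deliver 4→0: —
step 20 deliver 0→3: 3={part,t=2,log=q}
step 21 deliver 3→0: —
step 22 deliver 0→2: 2={part,t=2,log=q}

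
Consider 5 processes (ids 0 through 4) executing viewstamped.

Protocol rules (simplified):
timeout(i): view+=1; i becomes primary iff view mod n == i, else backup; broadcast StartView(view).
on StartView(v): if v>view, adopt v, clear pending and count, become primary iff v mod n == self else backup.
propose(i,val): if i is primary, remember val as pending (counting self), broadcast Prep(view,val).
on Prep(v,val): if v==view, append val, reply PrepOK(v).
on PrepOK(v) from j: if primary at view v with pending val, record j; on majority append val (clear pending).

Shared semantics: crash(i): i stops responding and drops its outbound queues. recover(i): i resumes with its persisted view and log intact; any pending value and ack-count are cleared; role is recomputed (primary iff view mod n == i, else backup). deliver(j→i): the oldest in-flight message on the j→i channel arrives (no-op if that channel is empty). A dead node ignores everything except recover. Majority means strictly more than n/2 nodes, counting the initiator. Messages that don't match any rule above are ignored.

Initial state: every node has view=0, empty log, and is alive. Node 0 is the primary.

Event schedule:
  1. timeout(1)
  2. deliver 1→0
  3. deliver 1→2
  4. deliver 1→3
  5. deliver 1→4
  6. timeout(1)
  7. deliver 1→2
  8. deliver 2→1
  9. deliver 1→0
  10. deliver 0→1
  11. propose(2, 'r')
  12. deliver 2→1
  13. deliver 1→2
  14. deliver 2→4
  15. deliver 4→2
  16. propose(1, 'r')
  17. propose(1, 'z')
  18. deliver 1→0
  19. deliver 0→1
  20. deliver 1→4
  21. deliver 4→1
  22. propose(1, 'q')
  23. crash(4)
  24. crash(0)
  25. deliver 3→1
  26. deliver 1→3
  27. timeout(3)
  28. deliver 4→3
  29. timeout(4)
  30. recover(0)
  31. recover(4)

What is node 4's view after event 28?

[1] timeout(1) → N1(prim v1 [-])
[2] deliver 1→0 → N0(back v1 [-])
[3] deliver 1→2 → N2(back v1 [-])
[4] deliver 1→3 → N3(back v1 [-])
[5] deliver 1→4 → N4(back v1 [-])
[6] timeout(1) → N1(back v2 [-])
[7] deliver 1→2 → N2(prim v2 [-])
[8] deliver 2→1 → ∅
[9] deliver 1→0 → N0(back v2 [-])
[10] deliver 0→1 → ∅
[11] propose(2,'r') → ∅
[12] deliver 2→1 → N1(back v2 [r])
[13] deliver 1→2 → ∅
[14] deliver 2→4 → ∅
[15] deliver 4→2 → ∅
[16] propose(1,'r') → ∅
[17] propose(1,'z') → ∅
[18] deliver 1→0 → ∅
[19] deliver 0→1 → ∅
[20] deliver 1→4 → N4(back v2 [-])
[21] deliver 4→1 → ∅
[22] propose(1,'q') → ∅
[23] crash(4) → N4(✗back v2 [-])
[24] crash(0) → N0(✗back v2 [-])
[25] deliver 3→1 → ∅
[26] deliver 1→3 → N3(back v2 [-])
[27] timeout(3) → N3(prim v3 [-])
[28] deliver 4→3 → ∅

2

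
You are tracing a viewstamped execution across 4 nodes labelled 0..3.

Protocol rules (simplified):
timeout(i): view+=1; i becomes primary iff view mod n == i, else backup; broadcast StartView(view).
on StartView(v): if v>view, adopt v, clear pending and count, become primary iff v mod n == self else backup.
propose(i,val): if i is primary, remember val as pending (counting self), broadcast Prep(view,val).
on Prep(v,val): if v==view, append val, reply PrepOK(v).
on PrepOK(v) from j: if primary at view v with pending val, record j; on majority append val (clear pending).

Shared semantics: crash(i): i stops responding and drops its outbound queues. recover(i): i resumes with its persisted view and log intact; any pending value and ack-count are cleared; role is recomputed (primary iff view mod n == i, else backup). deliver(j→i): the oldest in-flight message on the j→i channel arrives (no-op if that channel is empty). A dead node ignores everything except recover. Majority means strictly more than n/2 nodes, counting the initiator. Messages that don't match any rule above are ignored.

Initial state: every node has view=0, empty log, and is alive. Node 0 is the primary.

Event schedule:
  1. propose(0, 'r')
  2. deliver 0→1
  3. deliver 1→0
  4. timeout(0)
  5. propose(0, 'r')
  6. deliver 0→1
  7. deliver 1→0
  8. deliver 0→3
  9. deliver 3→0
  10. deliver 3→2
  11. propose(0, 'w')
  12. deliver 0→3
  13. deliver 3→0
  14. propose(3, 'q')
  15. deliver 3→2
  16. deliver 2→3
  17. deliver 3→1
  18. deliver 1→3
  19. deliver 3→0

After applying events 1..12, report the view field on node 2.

after 1 — propose(0,'r'): ·
after 2 — deliver 0→1: n1:back/v0/[r]
after 3 — deliver 1→0: ·
after 4 — timeout(0): n0:back/v1/[-]
after 5 — propose(0,'r'): ·
after 6 — deliver 0→1: n1:prim/v1/[r]
after 7 — deliver 1→0: ·
after 8 — deliver 0→3: n3:back/v0/[r]
after 9 — deliver 3→0: ·
after 10 — deliver 3→2: ·
after 11 — propose(0,'w'): ·
after 12 — deliver 0→3: n3:back/v1/[r]

0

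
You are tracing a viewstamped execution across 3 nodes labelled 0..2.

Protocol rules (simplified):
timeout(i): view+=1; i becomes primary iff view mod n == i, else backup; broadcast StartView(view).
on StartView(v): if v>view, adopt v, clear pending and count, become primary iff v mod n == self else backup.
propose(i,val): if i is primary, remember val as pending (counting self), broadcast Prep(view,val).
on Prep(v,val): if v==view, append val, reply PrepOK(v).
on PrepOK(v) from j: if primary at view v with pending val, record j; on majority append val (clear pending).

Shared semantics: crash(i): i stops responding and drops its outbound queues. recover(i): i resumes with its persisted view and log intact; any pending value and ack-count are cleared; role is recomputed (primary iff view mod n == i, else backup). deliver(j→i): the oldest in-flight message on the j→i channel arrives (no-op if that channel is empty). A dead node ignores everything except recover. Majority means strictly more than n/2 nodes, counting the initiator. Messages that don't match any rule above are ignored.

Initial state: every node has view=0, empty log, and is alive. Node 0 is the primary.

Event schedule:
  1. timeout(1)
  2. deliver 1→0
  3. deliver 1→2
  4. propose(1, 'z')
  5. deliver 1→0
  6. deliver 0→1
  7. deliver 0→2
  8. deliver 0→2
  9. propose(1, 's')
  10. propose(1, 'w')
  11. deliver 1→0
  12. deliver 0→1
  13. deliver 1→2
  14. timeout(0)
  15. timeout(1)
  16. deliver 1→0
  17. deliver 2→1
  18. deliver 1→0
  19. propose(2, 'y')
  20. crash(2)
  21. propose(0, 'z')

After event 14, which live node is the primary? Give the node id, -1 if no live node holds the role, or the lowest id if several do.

after 1 — timeout(1): n1:prim/v1/[-]
after 2 — deliver 1→0: n0:back/v1/[-]
after 3 — deliver 1→2: n2:back/v1/[-]
after 4 — propose(1,'z'): ·
after 5 — deliver 1→0: n0:back/v1/[z]
after 6 — deliver 0→1: n1:prim/v1/[z]
after 7 — deliver 0→2: ·
after 8 — deliver 0→2: ·
after 9 — propose(1,'s'): ·
after 10 — propose(1,'w'): ·
after 11 — deliver 1→0: n0:back/v1/[z,s]
after 12 — deliver 0→1: n1:prim/v1/[z,w]
after 13 — deliver 1→2: n2:back/v1/[z]
after 14 — timeout(0): n0:back/v2/[z,s]

1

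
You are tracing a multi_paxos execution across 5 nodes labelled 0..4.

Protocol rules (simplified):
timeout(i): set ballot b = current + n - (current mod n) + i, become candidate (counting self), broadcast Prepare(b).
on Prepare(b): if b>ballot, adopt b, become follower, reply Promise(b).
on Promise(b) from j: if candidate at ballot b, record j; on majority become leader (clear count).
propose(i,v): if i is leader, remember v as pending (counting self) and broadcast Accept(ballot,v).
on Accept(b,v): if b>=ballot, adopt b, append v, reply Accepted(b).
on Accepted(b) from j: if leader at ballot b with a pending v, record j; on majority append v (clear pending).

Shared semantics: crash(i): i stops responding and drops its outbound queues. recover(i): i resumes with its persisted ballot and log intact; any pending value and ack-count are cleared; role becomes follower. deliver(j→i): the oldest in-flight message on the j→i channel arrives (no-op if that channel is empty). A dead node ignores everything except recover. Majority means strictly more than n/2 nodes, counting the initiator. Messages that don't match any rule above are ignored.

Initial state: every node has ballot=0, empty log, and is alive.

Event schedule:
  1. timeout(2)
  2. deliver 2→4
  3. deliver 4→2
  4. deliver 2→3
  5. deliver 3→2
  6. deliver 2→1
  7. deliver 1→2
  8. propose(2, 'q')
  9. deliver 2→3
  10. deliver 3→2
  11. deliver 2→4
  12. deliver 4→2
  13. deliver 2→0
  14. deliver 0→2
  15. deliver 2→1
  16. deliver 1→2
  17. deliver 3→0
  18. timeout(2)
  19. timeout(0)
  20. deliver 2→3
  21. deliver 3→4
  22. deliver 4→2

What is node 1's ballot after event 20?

step 1 timeout(2): 2={cand,b=7,log=-}
step 2 deliver 2→4: 4={foll,b=7,log=-}
step 3 deliver 4→2: —
step 4 deliver 2→3: 3={foll,b=7,log=-}
step 5 deliver 3→2: 2={lead,b=7,log=-}
step 6 deliver 2→1: 1={foll,b=7,log=-}
step 7 deliver 1→2: —
step 8 propose(2,'q'): —
step 9 deliver 2→3: 3={foll,b=7,log=q}
step 10 deliver 3→2: —
step 11 deliver 2→4: 4={foll,b=7,log=q}
step 12 deliver 4→2: 2={lead,b=7,log=q}
step 13 deliver 2→0: 0={foll,b=7,log=-}
step 14 deliver 0→2: —
step 15 deliver 2→1: 1={foll,b=7,log=q}
step 16 deliver 1→2: —
step 17 deliver 3→0: —
step 18 timeout(2): 2={cand,b=12,log=q}
step 19 timeout(0): 0={cand,b=10,log=-}
step 20 deliver 2→3: 3={foll,b=12,log=q}

7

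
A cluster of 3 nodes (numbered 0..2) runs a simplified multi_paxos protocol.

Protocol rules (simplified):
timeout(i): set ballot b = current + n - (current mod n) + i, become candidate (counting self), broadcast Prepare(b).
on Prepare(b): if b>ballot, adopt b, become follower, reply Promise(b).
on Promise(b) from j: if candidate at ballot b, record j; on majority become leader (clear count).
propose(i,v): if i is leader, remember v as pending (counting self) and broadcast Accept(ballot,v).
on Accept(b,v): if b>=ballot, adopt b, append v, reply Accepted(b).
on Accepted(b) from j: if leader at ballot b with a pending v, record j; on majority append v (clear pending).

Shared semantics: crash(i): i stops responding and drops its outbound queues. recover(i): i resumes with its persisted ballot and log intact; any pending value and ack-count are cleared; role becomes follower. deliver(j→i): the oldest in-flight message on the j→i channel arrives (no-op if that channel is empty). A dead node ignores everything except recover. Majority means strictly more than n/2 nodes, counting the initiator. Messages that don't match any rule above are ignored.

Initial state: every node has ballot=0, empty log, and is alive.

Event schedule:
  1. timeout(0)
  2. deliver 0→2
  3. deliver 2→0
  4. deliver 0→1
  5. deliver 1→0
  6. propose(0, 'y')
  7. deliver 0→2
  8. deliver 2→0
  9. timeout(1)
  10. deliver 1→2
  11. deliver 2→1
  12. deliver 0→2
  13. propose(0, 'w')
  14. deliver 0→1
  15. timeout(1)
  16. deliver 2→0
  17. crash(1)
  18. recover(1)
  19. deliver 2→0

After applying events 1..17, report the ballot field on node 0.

e1 timeout(0): 0[cand,b=3,-]
e2 deliver 0→2: 2[foll,b=3,-]
e3 deliver 2→0: 0[lead,b=3,-]
e4 deliver 0→1: 1[foll,b=3,-]
e5 deliver 1→0: ·
e6 propose(0,'y'): ·
e7 deliver 0→2: 2[foll,b=3,y]
e8 deliver 2→0: 0[lead,b=3,y]
e9 timeout(1): 1[cand,b=7,-]
e10 deliver 1→2: 2[foll,b=7,y]
e11 deliver 2→1: 1[lead,b=7,-]
e12 deliver 0→2: ·
e13 propose(0,'w'): ·
e14 deliver 0→1: ·
e15 timeout(1): 1[cand,b=10,-]
e16 deliver 2→0: ·
e17 crash(1): 1[✗cand,b=10,-]

3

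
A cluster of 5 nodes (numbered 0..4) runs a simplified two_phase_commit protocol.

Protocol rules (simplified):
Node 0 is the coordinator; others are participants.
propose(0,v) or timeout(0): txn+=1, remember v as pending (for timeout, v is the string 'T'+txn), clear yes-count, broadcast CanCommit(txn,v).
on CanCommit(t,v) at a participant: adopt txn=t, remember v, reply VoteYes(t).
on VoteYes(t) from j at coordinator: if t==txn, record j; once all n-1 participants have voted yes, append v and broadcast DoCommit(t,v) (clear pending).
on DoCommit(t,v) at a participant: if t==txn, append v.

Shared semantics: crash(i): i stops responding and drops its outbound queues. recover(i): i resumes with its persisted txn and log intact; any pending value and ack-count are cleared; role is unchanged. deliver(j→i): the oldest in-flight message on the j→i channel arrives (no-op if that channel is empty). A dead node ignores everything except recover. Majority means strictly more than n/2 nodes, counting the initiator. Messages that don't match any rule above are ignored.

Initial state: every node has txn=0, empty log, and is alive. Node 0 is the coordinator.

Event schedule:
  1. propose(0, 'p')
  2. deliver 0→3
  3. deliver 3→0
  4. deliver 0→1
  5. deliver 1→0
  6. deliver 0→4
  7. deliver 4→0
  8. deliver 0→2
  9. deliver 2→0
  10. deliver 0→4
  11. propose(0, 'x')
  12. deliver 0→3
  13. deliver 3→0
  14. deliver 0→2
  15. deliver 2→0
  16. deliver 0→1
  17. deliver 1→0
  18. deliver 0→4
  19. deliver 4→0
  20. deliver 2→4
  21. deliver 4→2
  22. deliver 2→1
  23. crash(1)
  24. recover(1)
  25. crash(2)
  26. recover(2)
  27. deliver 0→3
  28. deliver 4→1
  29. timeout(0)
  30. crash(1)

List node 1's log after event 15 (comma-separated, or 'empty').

[1] propose(0,'p') → N0(coor t1 [-])
[2] deliver 0→3 → N3(part t1 [-])
[3] deliver 3→0 → ∅
[4] deliver 0→1 → N1(part t1 [-])
[5] deliver 1→0 → ∅
[6] deliver 0→4 → N4(part t1 [-])
[7] deliver 4→0 → ∅
[8] deliver 0→2 → N2(part t1 [-])
[9] deliver 2→0 → N0(coor t1 [p])
[10] deliver 0→4 → N4(part t1 [p])
[11] propose(0,'x') → N0(coor t2 [p])
[12] deliver 0→3 → N3(part t1 [p])
[13] deliver 3→0 → ∅
[14] deliver 0→2 → N2(part t1 [p])
[15] deliver 2→0 → ∅

empty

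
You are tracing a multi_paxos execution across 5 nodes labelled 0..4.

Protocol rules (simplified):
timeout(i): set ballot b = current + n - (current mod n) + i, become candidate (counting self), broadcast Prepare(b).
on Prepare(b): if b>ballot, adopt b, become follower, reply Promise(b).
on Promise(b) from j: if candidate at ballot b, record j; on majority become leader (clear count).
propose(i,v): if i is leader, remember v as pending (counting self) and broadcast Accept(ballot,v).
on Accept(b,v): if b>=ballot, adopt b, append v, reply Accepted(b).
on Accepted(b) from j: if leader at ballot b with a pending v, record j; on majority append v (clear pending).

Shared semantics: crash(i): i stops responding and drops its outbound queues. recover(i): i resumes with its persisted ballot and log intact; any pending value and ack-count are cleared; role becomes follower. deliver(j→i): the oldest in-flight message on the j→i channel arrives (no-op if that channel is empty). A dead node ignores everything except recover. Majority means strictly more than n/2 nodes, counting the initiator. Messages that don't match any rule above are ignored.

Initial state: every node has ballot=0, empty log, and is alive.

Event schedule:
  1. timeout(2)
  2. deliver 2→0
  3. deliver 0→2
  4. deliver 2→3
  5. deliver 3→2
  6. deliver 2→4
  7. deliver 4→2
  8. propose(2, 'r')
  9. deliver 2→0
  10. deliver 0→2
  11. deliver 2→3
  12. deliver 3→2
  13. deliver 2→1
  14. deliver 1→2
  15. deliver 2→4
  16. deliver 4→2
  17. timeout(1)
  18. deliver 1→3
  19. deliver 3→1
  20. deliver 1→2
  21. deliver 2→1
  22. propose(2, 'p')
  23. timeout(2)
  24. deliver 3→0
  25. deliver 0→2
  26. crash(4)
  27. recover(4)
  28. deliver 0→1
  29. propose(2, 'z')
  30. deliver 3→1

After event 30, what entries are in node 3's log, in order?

e1 timeout(2): 2[cand,b=7,-]
e2 deliver 2→0: 0[foll,b=7,-]
e3 deliver 0→2: ·
e4 deliver 2→3: 3[foll,b=7,-]
e5 deliver 3→2: 2[lead,b=7,-]
e6 deliver 2→4: 4[foll,b=7,-]
e7 deliver 4→2: ·
e8 propose(2,'r'): ·
e9 deliver 2→0: 0[foll,b=7,r]
e10 deliver 0→2: ·
e11 deliver 2→3: 3[foll,b=7,r]
e12 deliver 3→2: 2[lead,b=7,r]
e13 deliver 2→1: 1[foll,b=7,-]
e14 deliver 1→2: ·
e15 deliver 2→4: 4[foll,b=7,r]
e16 deliver 4→2: ·
e17 timeout(1): 1[cand,b=11,-]
e18 deliver 1→3: 3[foll,b=11,r]
e19 deliver 3→1: ·
e20 deliver 1→2: 2[foll,b=11,r]
e21 deliver 2→1: ·
e22 propose(2,'p'): ·
e23 timeout(2): 2[cand,b=17,r]
e24 deliver 3→0: ·
e25 deliver 0→2: ·
e26 crash(4): 4[✗foll,b=7,r]
e27 recover(4): 4[foll,b=7,r]
e28 deliver 0→1: ·
e29 propose(2,'z'): ·
e30 deliver 3→1: ·

r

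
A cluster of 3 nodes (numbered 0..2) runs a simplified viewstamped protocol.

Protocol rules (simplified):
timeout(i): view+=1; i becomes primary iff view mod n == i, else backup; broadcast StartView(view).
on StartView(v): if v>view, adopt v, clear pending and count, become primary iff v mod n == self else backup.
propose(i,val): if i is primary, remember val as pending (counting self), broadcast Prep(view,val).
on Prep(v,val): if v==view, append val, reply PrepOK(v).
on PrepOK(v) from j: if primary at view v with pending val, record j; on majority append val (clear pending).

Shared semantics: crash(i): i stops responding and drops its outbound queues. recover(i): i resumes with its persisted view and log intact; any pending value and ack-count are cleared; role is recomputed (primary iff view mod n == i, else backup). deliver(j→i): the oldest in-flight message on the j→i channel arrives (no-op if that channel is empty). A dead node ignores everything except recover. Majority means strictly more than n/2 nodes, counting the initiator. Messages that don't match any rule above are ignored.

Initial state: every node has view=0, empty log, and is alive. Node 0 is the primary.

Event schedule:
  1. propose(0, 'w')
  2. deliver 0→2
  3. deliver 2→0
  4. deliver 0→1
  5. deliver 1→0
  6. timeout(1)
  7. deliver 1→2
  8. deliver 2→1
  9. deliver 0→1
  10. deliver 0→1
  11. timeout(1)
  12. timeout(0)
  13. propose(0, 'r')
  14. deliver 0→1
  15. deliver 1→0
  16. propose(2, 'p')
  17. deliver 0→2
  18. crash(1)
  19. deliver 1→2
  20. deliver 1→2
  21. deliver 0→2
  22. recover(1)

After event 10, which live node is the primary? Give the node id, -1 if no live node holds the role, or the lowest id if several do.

0

step 1 propose(0,'w'): —
step 2 deliver 0→2: 2={back,v=0,log=w}
step 3 deliver 2→0: 0={prim,v=0,log=w}
step 4 deliver 0→1: 1={back,v=0,log=w}
step 5 deliver 1→0: —
step 6 timeout(1): 1={prim,v=1,log=w}
step 7 deliver 1→2: 2={back,v=1,log=w}
step 8 deliver 2→1: —
step 9 deliver 0→1: —
step 10 deliver 0→1: —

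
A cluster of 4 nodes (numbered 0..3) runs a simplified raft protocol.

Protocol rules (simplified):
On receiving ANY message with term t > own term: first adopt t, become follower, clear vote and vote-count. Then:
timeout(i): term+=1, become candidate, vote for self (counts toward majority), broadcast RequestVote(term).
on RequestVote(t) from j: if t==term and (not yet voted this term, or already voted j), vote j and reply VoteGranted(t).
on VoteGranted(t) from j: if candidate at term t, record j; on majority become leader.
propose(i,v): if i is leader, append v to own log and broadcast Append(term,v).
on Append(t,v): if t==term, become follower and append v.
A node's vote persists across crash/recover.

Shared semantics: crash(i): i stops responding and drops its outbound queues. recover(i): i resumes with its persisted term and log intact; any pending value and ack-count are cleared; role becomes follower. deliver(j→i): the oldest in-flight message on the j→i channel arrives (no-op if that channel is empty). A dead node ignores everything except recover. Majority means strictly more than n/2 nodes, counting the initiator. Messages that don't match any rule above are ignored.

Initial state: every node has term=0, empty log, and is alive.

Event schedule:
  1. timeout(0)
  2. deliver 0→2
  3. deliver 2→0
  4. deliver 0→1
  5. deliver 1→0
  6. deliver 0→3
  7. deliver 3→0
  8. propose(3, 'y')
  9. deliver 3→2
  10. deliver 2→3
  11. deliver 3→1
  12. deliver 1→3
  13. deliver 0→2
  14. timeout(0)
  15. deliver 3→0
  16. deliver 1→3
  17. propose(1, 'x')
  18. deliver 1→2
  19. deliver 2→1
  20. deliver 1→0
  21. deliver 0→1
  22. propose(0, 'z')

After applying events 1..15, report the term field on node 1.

[1] timeout(0) → N0(cand t1 [-])
[2] deliver 0→2 → N2(foll t1 [-])
[3] deliver 2→0 → ∅
[4] deliver 0→1 → N1(foll t1 [-])
[5] deliver 1→0 → N0(lead t1 [-])
[6] deliver 0→3 → N3(foll t1 [-])
[7] deliver 3→0 → ∅
[8] propose(3,'y') → ∅
[9] deliver 3→2 → ∅
[10] deliver 2→3 → ∅
[11] deliver 3→1 → ∅
[12] deliver 1→3 → ∅
[13] deliver 0→2 → ∅
[14] timeout(0) → N0(cand t2 [-])
[15] deliver 3→0 → ∅

1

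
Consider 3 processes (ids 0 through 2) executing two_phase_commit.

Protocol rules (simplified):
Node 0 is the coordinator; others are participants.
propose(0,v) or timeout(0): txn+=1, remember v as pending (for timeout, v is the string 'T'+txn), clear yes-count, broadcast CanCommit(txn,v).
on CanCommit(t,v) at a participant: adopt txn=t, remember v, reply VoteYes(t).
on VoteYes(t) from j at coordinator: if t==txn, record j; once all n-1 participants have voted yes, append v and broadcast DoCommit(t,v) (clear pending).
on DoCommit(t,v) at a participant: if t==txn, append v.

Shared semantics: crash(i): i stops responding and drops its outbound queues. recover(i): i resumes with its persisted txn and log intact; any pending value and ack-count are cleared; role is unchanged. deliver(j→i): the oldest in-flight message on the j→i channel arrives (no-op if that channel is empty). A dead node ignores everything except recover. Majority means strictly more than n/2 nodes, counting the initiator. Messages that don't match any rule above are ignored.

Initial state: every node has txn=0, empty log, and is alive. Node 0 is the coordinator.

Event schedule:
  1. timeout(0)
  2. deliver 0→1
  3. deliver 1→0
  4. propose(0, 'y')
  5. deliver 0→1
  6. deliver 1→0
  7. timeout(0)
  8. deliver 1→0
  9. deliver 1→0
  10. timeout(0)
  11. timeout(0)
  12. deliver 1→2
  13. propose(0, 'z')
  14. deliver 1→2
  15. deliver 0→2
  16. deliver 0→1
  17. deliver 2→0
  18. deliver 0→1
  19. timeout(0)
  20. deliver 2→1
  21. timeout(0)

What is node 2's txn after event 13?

0

[1] timeout(0) → N0(coor t1 [-])
[2] deliver 0→1 → N1(part t1 [-])
[3] deliver 1→0 → ∅
[4] propose(0,'y') → N0(coor t2 [-])
[5] deliver 0→1 → N1(part t2 [-])
[6] deliver 1→0 → ∅
[7] timeout(0) → N0(coor t3 [-])
[8] deliver 1→0 → ∅
[9] deliver 1→0 → ∅
[10] timeout(0) → N0(coor t4 [-])
[11] timeout(0) → N0(coor t5 [-])
[12] deliver 1→2 → ∅
[13] propose(0,'z') → N0(coor t6 [-])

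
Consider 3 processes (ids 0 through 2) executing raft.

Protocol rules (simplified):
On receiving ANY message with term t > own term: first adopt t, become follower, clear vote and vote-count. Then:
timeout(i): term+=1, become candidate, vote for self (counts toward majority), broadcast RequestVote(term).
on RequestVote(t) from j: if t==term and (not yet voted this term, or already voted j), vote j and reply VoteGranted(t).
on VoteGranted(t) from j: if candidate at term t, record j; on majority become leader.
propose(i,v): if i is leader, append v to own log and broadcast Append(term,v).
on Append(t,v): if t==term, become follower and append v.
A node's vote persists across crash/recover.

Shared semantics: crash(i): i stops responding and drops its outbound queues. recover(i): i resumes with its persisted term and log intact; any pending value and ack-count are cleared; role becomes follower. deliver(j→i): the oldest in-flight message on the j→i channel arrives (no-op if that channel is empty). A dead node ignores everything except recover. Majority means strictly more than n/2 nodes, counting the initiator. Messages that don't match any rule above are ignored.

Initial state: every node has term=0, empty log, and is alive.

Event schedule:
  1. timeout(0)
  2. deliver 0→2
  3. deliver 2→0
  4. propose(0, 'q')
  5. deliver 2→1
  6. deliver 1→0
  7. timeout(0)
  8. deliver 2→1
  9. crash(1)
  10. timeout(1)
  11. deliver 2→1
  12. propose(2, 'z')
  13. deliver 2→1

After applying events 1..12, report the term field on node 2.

1

1. timeout(0):  <0:cand t1 ->
2. deliver 0→2:  <2:foll t1 ->
3. deliver 2→0:  <0:lead t1 ->
4. propose(0,'q'):  <0:lead t1 q>
5. deliver 2→1:  nop
6. deliver 1→0:  nop
7. timeout(0):  <0:cand t2 q>
8. deliver 2→1:  nop
9. crash(1):  <1:✗foll t0 ->
10. timeout(1):  nop
11. deliver 2→1:  nop
12. propose(2,'z'):  nop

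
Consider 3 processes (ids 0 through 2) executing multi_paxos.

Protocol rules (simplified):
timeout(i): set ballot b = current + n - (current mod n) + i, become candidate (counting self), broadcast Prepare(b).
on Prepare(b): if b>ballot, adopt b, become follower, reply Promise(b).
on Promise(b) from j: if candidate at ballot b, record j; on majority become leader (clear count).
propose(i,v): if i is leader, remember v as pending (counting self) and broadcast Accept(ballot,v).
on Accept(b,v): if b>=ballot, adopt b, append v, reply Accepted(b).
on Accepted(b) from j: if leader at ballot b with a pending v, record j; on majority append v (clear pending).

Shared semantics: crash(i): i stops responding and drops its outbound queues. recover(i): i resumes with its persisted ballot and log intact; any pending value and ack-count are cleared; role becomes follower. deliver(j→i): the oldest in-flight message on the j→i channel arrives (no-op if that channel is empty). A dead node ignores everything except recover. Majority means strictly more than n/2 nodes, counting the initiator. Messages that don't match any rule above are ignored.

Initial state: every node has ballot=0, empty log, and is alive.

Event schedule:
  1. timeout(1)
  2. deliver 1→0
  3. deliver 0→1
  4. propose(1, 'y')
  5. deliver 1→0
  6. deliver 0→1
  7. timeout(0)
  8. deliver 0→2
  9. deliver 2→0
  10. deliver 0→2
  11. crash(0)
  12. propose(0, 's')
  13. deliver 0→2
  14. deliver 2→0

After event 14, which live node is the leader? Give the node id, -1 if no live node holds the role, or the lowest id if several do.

[1] timeout(1) → N1(cand b4 [-])
[2] deliver 1→0 → N0(foll b4 [-])
[3] deliver 0→1 → N1(lead b4 [-])
[4] propose(1,'y') → ∅
[5] deliver 1→0 → N0(foll b4 [y])
[6] deliver 0→1 → N1(lead b4 [y])
[7] timeout(0) → N0(cand b6 [y])
[8] deliver 0→2 → N2(foll b6 [-])
[9] deliver 2→0 → N0(lead b6 [y])
[10] deliver 0→2 → ∅
[11] crash(0) → N0(✗lead b6 [y])
[12] propose(0,'s') → ∅
[13] deliver 0→2 → ∅
[14] deliver 2→0 → ∅

1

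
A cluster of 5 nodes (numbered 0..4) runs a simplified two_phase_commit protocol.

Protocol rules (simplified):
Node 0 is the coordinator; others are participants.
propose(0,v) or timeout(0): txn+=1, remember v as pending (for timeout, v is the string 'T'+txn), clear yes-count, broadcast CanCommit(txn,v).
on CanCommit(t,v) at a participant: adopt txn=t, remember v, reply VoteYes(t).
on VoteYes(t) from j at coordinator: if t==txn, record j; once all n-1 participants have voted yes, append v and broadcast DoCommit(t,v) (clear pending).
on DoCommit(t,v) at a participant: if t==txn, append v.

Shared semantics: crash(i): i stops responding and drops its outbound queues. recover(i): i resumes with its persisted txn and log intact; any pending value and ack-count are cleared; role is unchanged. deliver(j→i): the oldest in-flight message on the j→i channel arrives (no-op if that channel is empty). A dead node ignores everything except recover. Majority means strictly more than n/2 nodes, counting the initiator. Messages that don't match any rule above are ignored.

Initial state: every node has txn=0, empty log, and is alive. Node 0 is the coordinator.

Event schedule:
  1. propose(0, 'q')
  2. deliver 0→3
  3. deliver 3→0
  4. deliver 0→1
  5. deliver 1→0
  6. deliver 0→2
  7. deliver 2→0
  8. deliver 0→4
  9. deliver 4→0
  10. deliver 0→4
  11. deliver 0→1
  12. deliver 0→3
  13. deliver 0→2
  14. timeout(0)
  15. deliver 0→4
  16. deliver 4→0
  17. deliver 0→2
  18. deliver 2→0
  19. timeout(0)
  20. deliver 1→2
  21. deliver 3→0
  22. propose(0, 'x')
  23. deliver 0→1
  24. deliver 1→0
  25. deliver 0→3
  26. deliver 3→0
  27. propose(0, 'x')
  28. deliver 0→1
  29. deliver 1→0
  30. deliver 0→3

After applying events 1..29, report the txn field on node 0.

1. propose(0,'q'):  <0:coor t1 ->
2. deliver 0→3:  <3:part t1 ->
3. deliver 3→0:  nop
4. deliver 0→1:  <1:part t1 ->
5. deliver 1→0:  nop
6. deliver 0→2:  <2:part t1 ->
7. deliver 2→0:  nop
8. deliver 0→4:  <4:part t1 ->
9. deliver 4→0:  <0:coor t1 q>
10. deliver 0→4:  <4:part t1 q>
11. deliver 0→1:  <1:part t1 q>
12. deliver 0→3:  <3:part t1 q>
13. deliver 0→2:  <2:part t1 q>
14. timeout(0):  <0:coor t2 q>
15. deliver 0→4:  <4:part t2 q>
16. deliver 4→0:  nop
17. deliver 0→2:  <2:part t2 q>
18. deliver 2→0:  nop
19. timeout(0):  <0:coor t3 q>
20. deliver 1→2:  nop
21. deliver 3→0:  nop
22. propose(0,'x'):  <0:coor t4 q>
23. deliver 0→1:  <1:part t2 q>
24. deliver 1→0:  nop
25. deliver 0→3:  <3:part t2 q>
26. deliver 3→0:  nop
27. propose(0,'x'):  <0:coor t5 q>
28. deliver 0→1:  <1:part t3 q>
29. deliver 1→0:  nop

5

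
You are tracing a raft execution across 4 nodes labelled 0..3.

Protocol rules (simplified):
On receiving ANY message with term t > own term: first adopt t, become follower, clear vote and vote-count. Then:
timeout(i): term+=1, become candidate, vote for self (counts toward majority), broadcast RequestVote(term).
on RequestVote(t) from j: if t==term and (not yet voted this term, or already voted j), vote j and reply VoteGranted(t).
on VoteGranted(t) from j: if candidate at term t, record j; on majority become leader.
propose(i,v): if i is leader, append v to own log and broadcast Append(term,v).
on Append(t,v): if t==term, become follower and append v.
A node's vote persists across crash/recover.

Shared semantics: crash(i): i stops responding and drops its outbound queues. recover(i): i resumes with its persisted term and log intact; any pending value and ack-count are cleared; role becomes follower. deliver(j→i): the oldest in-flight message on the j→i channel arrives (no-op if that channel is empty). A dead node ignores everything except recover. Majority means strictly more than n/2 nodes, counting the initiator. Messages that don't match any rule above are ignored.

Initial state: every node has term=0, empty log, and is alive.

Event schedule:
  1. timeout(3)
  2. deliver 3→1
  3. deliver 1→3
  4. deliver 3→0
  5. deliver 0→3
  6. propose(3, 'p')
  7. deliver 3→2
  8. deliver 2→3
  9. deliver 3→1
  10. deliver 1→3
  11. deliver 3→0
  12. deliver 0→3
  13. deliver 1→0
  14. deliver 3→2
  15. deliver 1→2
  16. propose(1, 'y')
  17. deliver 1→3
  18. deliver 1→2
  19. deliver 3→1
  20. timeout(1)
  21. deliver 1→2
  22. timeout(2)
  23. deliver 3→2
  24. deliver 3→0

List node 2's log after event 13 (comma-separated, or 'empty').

empty

after 1 — timeout(3): n3:cand/t1/[-]
after 2 — deliver 3→1: n1:foll/t1/[-]
after 3 — deliver 1→3: ·
after 4 — deliver 3→0: n0:foll/t1/[-]
after 5 — deliver 0→3: n3:lead/t1/[-]
after 6 — propose(3,'p'): n3:lead/t1/[p]
after 7 — deliver 3→2: n2:foll/t1/[-]
after 8 — deliver 2→3: ·
after 9 — deliver 3→1: n1:foll/t1/[p]
after 10 — deliver 1→3: ·
after 11 — deliver 3→0: n0:foll/t1/[p]
after 12 — deliver 0→3: ·
after 13 — deliver 1→0: ·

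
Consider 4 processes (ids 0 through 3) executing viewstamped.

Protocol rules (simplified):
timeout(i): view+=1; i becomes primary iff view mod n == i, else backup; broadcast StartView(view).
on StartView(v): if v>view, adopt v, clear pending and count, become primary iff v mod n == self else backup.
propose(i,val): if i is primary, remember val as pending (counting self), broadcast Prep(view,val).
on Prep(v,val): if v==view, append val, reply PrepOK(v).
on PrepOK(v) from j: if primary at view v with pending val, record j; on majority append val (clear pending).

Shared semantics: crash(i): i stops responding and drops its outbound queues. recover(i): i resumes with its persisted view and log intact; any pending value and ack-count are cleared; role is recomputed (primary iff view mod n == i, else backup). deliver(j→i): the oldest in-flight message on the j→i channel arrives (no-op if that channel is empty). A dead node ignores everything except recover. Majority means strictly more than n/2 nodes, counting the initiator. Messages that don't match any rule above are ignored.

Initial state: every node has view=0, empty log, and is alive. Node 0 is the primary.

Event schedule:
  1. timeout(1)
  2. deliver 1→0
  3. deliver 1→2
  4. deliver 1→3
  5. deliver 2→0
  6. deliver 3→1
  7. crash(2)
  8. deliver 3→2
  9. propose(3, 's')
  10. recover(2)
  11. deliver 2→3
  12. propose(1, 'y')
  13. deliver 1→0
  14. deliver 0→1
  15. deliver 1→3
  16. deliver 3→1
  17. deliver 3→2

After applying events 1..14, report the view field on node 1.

after 1 — timeout(1): n1:prim/v1/[-]
after 2 — deliver 1→0: n0:back/v1/[-]
after 3 — deliver 1→2: n2:back/v1/[-]
after 4 — deliver 1→3: n3:back/v1/[-]
after 5 — deliver 2→0: ·
after 6 — deliver 3→1: ·
after 7 — crash(2): n2:✗back/v1/[-]
after 8 — deliver 3→2: ·
after 9 — propose(3,'s'): ·
after 10 — recover(2): n2:back/v1/[-]
after 11 — deliver 2→3: ·
after 12 — propose(1,'y'): ·
after 13 — deliver 1→0: n0:back/v1/[y]
after 14 — deliver 0→1: ·

1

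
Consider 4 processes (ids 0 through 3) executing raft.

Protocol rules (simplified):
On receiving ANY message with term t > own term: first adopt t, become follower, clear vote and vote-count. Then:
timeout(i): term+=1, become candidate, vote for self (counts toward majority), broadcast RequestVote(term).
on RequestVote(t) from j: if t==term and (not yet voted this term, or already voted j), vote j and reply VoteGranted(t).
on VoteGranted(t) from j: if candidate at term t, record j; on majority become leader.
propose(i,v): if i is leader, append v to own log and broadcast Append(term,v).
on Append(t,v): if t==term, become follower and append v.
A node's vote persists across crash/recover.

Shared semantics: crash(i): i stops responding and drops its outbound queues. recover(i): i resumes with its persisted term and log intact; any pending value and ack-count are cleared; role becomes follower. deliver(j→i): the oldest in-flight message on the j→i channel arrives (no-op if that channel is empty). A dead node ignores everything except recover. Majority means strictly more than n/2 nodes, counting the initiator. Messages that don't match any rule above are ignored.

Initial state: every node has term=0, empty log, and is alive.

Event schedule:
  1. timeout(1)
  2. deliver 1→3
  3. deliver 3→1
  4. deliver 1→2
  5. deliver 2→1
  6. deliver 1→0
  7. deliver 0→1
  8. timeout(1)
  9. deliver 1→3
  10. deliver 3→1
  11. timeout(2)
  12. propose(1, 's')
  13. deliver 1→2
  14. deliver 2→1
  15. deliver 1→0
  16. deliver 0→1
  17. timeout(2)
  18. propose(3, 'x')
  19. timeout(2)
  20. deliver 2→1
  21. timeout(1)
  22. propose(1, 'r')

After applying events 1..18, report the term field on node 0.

2

[1] timeout(1) → N1(cand t1 [-])
[2] deliver 1→3 → N3(foll t1 [-])
[3] deliver 3→1 → ∅
[4] deliver 1→2 → N2(foll t1 [-])
[5] deliver 2→1 → N1(lead t1 [-])
[6] deliver 1→0 → N0(foll t1 [-])
[7] deliver 0→1 → ∅
[8] timeout(1) → N1(cand t2 [-])
[9] deliver 1→3 → N3(foll t2 [-])
[10] deliver 3→1 → ∅
[11] timeout(2) → N2(cand t2 [-])
[12] propose(1,'s') → ∅
[13] deliver 1→2 → ∅
[14] deliver 2→1 → ∅
[15] deliver 1→0 → N0(foll t2 [-])
[16] deliver 0→1 → N1(lead t2 [-])
[17] timeout(2) → N2(cand t3 [-])
[18] propose(3,'x') → ∅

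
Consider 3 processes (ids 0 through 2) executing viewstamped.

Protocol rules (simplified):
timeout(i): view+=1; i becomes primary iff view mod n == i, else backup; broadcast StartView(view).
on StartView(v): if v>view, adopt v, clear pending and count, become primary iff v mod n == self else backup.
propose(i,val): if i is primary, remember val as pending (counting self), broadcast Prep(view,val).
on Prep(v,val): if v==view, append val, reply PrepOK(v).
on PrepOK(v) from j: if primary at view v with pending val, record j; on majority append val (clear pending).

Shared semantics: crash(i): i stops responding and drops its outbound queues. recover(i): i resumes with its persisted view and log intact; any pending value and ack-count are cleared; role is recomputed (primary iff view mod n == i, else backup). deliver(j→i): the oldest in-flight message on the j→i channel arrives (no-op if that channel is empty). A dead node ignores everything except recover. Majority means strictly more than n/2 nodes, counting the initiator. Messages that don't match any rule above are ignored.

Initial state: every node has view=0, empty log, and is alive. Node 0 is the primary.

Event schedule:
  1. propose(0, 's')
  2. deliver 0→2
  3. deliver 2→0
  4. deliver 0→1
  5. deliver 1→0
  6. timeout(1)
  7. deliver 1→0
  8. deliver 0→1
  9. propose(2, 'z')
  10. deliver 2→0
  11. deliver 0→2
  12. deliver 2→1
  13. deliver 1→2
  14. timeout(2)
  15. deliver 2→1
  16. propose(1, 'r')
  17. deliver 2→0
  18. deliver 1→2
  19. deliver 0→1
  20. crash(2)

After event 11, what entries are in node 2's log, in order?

1. propose(0,'s'):  nop
2. deliver 0→2:  <2:back v0 s>
3. deliver 2→0:  <0:prim v0 s>
4. deliver 0→1:  <1:back v0 s>
5. deliver 1→0:  nop
6. timeout(1):  <1:prim v1 s>
7. deliver 1→0:  <0:back v1 s>
8. deliver 0→1:  nop
9. propose(2,'z'):  nop
10. deliver 2→0:  nop
11. deliver 0→2:  nop

s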